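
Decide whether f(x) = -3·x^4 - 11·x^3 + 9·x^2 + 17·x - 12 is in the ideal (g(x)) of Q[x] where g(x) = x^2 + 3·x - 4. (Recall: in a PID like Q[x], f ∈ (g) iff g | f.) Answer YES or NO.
In Q[x] the ideal (g) consists of all multiples of g, so f ∈ (g) iff g | f, i.e. iff the remainder of f on division by g is 0. Divide f by g (g is monic, so eliminate the leading term of the running remainder at each step):
  leading term -3·x^4: subtract (-3·x^2)·g(x) = -3·x^4 - 9·x^3 + 12·x^2, leaving -2·x^3 - 3·x^2 + 17·x - 12
  leading term -2·x^3: subtract (-2·x)·g(x) = -2·x^3 - 6·x^2 + 8·x, leaving 3·x^2 + 9·x - 12
  leading term 3·x^2: subtract (3)·g(x) = 3·x^2 + 9·x - 12, leaving 0
The remainder is 0, so f(x) = g(x) · h(x) with h(x) = -3·x^2 - 2·x + 3. Hence g | f, i.e. f ∈ (g).

Final answer: YES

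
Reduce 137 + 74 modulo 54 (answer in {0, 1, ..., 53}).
49

Reduce the summands first: 137 ≡ 29, 74 ≡ 20 (mod 54), so 137 + 74 ≡ 29 + 20 (mod 54). 29 + 20 = 49; 49 = 0·54 + 49, so (137 + 74) mod 54 = 49.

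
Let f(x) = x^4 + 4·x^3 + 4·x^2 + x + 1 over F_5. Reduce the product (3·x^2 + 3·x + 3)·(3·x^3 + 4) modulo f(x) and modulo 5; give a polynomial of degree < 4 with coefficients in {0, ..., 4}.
Multiply as integer polynomials: a · b = 9·x^5 + 9·x^4 + 9·x^3 + 12·x^2 + 12·x + 12. Reducing coefficients mod 5: a · b ≡ 4·x^5 + 4·x^4 + 4·x^3 + 2·x^2 + 2·x + 2. Now divide by f(x) = x^4 + 4·x^3 + 4·x^2 + x + 1 in F_5[x], eliminating the leading term at each step:
  leading term 4·x^5: subtract (4·x)·f(x) = 4·x^5 + x^4 + x^3 + 4·x^2 + 4·x, leaving 3·x^4 + 3·x^3 + 3·x^2 + 3·x + 2 (coefficients mod 5)
  leading term 3·x^4: subtract (3)·f(x) = 3·x^4 + 2·x^3 + 2·x^2 + 3·x + 3, leaving x^3 + x^2 + 4 (coefficients mod 5)
The degree is now < 4, so this is the remainder. Hence a · b ≡ x^3 + x^2 + 4 in F_5[x]/(f).

Final answer: a · b ≡ x^3 + x^2 + 4 (mod f(x))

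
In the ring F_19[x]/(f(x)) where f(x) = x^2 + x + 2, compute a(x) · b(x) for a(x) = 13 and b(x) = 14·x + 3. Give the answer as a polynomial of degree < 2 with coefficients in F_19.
a · b ≡ 11·x + 1 (mod f(x))

Multiply as integer polynomials: a · b = 182·x + 39. Reducing coefficients mod 19: a · b ≡ 11·x + 1. This already has degree < 2, so no reduction by f is needed. Hence a · b ≡ 11·x + 1 in F_19[x]/(f).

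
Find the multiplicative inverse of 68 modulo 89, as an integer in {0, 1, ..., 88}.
68^(−1) ≡ 72 (mod 89)

Apply the extended Euclidean algorithm to (89, 68), tracking rows (r, s, t) with s·89 + t·68 = r. Each division r_prev = q·r_cur + r_new produces the new row as (previous row) − q·(current row):
  row A: (89, 1, 0)   [1·89 + 0·68 = 89]
  row B: (68, 0, 1)   [0·89 + 1·68 = 68]
  89 = 1·68 + 21   → row C = row A − 1·row B = (21, 1, −1)   [check: 1·89 − 1·68 = 21]
  68 = 3·21 + 5   → row D = row B − 3·row C = (5, −3, 4)   [check: −3·89 + 4·68 = 5]
  21 = 4·5 + 1   → row E = row C − 4·row D = (1, 13, −17)   [check: 13·89 − 17·68 = 1]
  5 = 5·1 + 0   → remainder 0, stop. gcd = 1 (last nonzero row E).
The gcd is 1, so 68 is invertible mod 89. The last nonzero row gives 13·89 − 17·68 = 1, so t = −17. So 68^(−1) ≡ −17 ≡ 72 (mod 89). Verify: 68 · 72 = 4896 ≡ 1 (mod 89). ✓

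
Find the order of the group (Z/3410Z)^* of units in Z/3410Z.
(Z/3410Z)^* consists of the classes a with gcd(a, 3410) = 1, so its order is φ(3410). φ is multiplicative, with φ(p^e) = p^e − p^(e−1). Factorise 3410 = 2 · 5 · 11 · 31. Then
  φ(3410) = (2 − 1) · (5 − 1) · (11 − 1) · (31 − 1) = 1 · 4 · 10 · 30 = 1200.
Thus |(Z/3410Z)^*| = 1200.

Final answer: |(Z/3410Z)^*| = 1200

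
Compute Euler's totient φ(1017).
φ(1017) = 672

φ is multiplicative, with φ(p^e) = p^e − p^(e−1). Factorise 1017 = 3^2 · 113. Then
  φ(1017) = (3^2 − 3^1) · (113 − 1) = 6 · 112 = 672.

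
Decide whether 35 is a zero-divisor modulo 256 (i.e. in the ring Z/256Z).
NO

gcd(35, 256) = 1, so 35 is a unit in Z/256Z (it has a multiplicative inverse). A unit cannot be a zero-divisor: if 35·b ≡ 0 then multiplying both sides by 35^(−1) gives b ≡ 0. So 35 is not a zero-divisor.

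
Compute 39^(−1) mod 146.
39^(−1) ≡ 15 (mod 146)

Apply the extended Euclidean algorithm to (146, 39), tracking rows (r, s, t) with s·146 + t·39 = r. Each division r_prev = q·r_cur + r_new produces the new row as (previous row) − q·(current row):
  row A: (146, 1, 0)   [1·146 + 0·39 = 146]
  row B: (39, 0, 1)   [0·146 + 1·39 = 39]
  146 = 3·39 + 29   → row C = row A − 3·row B = (29, 1, −3)   [check: 1·146 − 3·39 = 29]
  39 = 1·29 + 10   → row D = row B − 1·row C = (10, −1, 4)   [check: −1·146 + 4·39 = 10]
  29 = 2·10 + 9   → row E = row C − 2·row D = (9, 3, −11)   [check: 3·146 − 11·39 = 9]
  10 = 1·9 + 1   → row F = row D − 1·row E = (1, −4, 15)   [check: −4·146 + 15·39 = 1]
  9 = 9·1 + 0   → remainder 0, stop. gcd = 1 (last nonzero row F).
The gcd is 1, so 39 is invertible mod 146. The last nonzero row gives −4·146 + 15·39 = 1, so t = 15. So 39^(−1) ≡ 15 (mod 146). Verify: 39 · 15 = 585 ≡ 1 (mod 146). ✓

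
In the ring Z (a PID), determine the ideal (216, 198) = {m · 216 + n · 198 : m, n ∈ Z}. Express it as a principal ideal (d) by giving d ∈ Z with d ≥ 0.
In the PID Z, (a, b) is generated by gcd(a, b). Compute gcd(216, 198) with the extended Euclidean algorithm, tracking rows (r, s, t) with s·216 + t·198 = r:
  row A: (216, 1, 0)   [1·216 + 0·198 = 216]
  row B: (198, 0, 1)   [0·216 + 1·198 = 198]
  216 = 1·198 + 18   → row C = row A − 1·row B = (18, 1, −1)   [check: 1·216 − 1·198 = 18]
  198 = 11·18 + 0   → remainder 0, stop. gcd = 18 (last nonzero row C).
So gcd(216, 198) = 18, with Bézout identity 1·216 − 1·198 = 18. Containment (⊇): the Bézout identity exhibits 18 as an element of (216, 198), giving (18) ⊆ (216, 198). Containment (⊆): since 18 | 216 and 18 | 198 (216 = 18·12, 198 = 18·11), every Z-linear combination of 216 and 198 is divisible by 18, so (216, 198) ⊆ (18). Therefore (216, 198) = (18), d = 18.

Final answer: (216, 198) = (18); d = 18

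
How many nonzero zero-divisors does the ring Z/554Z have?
Z/554Z has 277 nonzero zero-divisors

In Z/554Z each nonzero element is either a unit (gcd with 554 is 1) or a zero-divisor (gcd > 1). The number of units is φ(554): factorise 554 = 2 · 277, so φ(554) = (2 − 1) · (277 − 1) = 1 · 276 = 276. The nonzero elements number 554 − 1 = 553. Hence the nonzero zero-divisors number 553 − 276 = 277.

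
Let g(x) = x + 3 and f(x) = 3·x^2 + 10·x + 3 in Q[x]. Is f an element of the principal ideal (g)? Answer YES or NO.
In Q[x] the ideal (g) consists of all multiples of g, so f ∈ (g) iff g | f, i.e. iff the remainder of f on division by g is 0. Divide f by g (g is monic, so eliminate the leading term of the running remainder at each step):
  leading term 3·x^2: subtract (3·x)·g(x) = 3·x^2 + 9·x, leaving x + 3
  leading term x: subtract (1)·g(x) = x + 3, leaving 0
The remainder is 0, so f(x) = g(x) · h(x) with h(x) = 3·x + 1. Hence g | f, i.e. f ∈ (g).

Final answer: YES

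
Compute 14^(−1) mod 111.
Apply the extended Euclidean algorithm to (111, 14), tracking rows (r, s, t) with s·111 + t·14 = r. Each division r_prev = q·r_cur + r_new produces the new row as (previous row) − q·(current row):
  row A: (111, 1, 0)   [1·111 + 0·14 = 111]
  row B: (14, 0, 1)   [0·111 + 1·14 = 14]
  111 = 7·14 + 13   → row C = row A − 7·row B = (13, 1, −7)   [check: 1·111 − 7·14 = 13]
  14 = 1·13 + 1   → row D = row B − 1·row C = (1, −1, 8)   [check: −1·111 + 8·14 = 1]
  13 = 13·1 + 0   → remainder 0, stop. gcd = 1 (last nonzero row D).
The gcd is 1, so 14 is invertible mod 111. The last nonzero row gives −1·111 + 8·14 = 1, so t = 8. So 14^(−1) ≡ 8 (mod 111). Verify: 14 · 8 = 112 ≡ 1 (mod 111). ✓

Final answer: 14^(−1) ≡ 8 (mod 111)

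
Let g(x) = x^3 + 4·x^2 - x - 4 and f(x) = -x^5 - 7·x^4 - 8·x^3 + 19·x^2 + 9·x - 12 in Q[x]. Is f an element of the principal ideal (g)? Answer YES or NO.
YES

In Q[x] the ideal (g) consists of all multiples of g, so f ∈ (g) iff g | f, i.e. iff the remainder of f on division by g is 0. Divide f by g (g is monic, so eliminate the leading term of the running remainder at each step):
  leading term -x^5: subtract (-x^2)·g(x) = -x^5 - 4·x^4 + x^3 + 4·x^2, leaving -3·x^4 - 9·x^3 + 15·x^2 + 9·x - 12
  leading term -3·x^4: subtract (-3·x)·g(x) = -3·x^4 - 12·x^3 + 3·x^2 + 12·x, leaving 3·x^3 + 12·x^2 - 3·x - 12
  leading term 3·x^3: subtract (3)·g(x) = 3·x^3 + 12·x^2 - 3·x - 12, leaving 0
The remainder is 0, so f(x) = g(x) · h(x) with h(x) = -x^2 - 3·x + 3. Hence g | f, i.e. f ∈ (g).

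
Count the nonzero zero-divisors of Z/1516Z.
In Z/1516Z each nonzero element is either a unit (gcd with 1516 is 1) or a zero-divisor (gcd > 1). The number of units is φ(1516): factorise 1516 = 2^2 · 379, so φ(1516) = (2^2 − 2^1) · (379 − 1) = 2 · 378 = 756. The nonzero elements number 1516 − 1 = 1515. Hence the nonzero zero-divisors number 1515 − 756 = 759.

Final answer: Z/1516Z has 759 nonzero zero-divisors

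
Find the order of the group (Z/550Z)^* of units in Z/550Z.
(Z/550Z)^* consists of the classes a with gcd(a, 550) = 1, so its order is φ(550). φ is multiplicative, with φ(p^e) = p^e − p^(e−1). Factorise 550 = 2 · 5^2 · 11. Then
  φ(550) = (2 − 1) · (5^2 − 5^1) · (11 − 1) = 1 · 20 · 10 = 200.
Thus |(Z/550Z)^*| = 200.

Final answer: |(Z/550Z)^*| = 200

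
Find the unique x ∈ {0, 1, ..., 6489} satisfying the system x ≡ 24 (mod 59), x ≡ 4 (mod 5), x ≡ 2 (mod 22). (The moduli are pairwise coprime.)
The moduli 59, 5, 22 are pairwise coprime, so by the CRT there is a unique solution mod 59·5·22 = 6490.
Solve by successive substitution. Start with x ≡ 24 (mod 59).
  Combine with x ≡ 4 (mod 5): write x = 24 + 59·t and require 24 + 59·t ≡ 4 (mod 5), i.e. 59·t ≡ 4 − 24 ≡ 0 (mod 5). Since 59^(−1) ≡ 4 (mod 5) (59 ≡ 4 (mod 5)), t ≡ 4·0 ≡ 0 (mod 5). So x ≡ 24 + 59·0 = 24 (mod 295).
  Combine with x ≡ 2 (mod 22): write x = 24 + 295·t and require 24 + 295·t ≡ 2 (mod 22), i.e. 295·t ≡ 2 − 24 ≡ 0 (mod 22). Since 295^(−1) ≡ 5 (mod 22) (295 ≡ 9 (mod 22)), t ≡ 5·0 ≡ 0 (mod 22). So x ≡ 24 + 295·0 = 24 (mod 6490).
Unique solution in [0, 6490): x = 24.

Final answer: x ≡ 24 (mod 6490); the representative in [0, 6490) is 24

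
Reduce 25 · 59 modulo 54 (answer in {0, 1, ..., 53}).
Reduce the factors first: 59 ≡ 5 (mod 54), so 25 · 59 ≡ 25 · 5 (mod 54). 25 · 5 = 125. Dividing by 54: 125 = 2·54 + 17. So (25 · 59) mod 54 = 17.

Final answer: 17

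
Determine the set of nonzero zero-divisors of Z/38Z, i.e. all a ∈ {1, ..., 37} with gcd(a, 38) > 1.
nonzero zero-divisors of Z/38Z = {2, 4, 6, 8, 10, 12, 14, 16, 18, 19, 20, 22, 24, 26, 28, 30, 32, 34, 36}

An element a ∈ Z/38Z (with a ≠ 0) is a zero-divisor iff gcd(a, 38) > 1 (because a is a unit precisely when gcd(a, n) = 1, and in Z/nZ every nonzero, non-unit element is a zero-divisor). Scan a = 1, ..., 37 and keep those with gcd(a, 38) > 1:
  gcd(2, 38) = 2, gcd(4, 38) = 2, gcd(6, 38) = 2, gcd(8, 38) = 2, gcd(10, 38) = 2, gcd(12, 38) = 2, gcd(14, 38) = 2, gcd(16, 38) = 2, gcd(18, 38) = 2, gcd(19, 38) = 19, gcd(20, 38) = 2, gcd(22, 38) = 2, gcd(24, 38) = 2, gcd(26, 38) = 2, gcd(28, 38) = 2, gcd(30, 38) = 2, gcd(32, 38) = 2, gcd(34, 38) = 2, gcd(36, 38) = 2.
All other a ∈ {1, ..., 37} have gcd(a, 38) = 1 and are units. So the nonzero zero-divisors are exactly the 19 values of a appearing in this scan.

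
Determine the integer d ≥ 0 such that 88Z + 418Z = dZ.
In the PID Z, (a, b) is generated by gcd(a, b). Compute gcd(418, 88) with the extended Euclidean algorithm, tracking rows (r, s, t) with s·418 + t·88 = r:
  row A: (418, 1, 0)   [1·418 + 0·88 = 418]
  row B: (88, 0, 1)   [0·418 + 1·88 = 88]
  418 = 4·88 + 66   → row C = row A − 4·row B = (66, 1, −4)   [check: 1·418 − 4·88 = 66]
  88 = 1·66 + 22   → row D = row B − 1·row C = (22, −1, 5)   [check: −1·418 + 5·88 = 22]
  66 = 3·22 + 0   → remainder 0, stop. gcd = 22 (last nonzero row D).
So gcd(88, 418) = 22, with Bézout identity −1·418 + 5·88 = 22. Containment (⊇): the Bézout identity exhibits 22 as an element of (88, 418), giving (22) ⊆ (88, 418). Containment (⊆): since 22 | 88 and 22 | 418 (88 = 22·4, 418 = 22·19), every Z-linear combination of 88 and 418 is divisible by 22, so (88, 418) ⊆ (22). Therefore (88, 418) = (22), d = 22.

Final answer: (88, 418) = (22); d = 22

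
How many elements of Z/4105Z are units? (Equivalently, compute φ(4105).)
An element a ∈ Z/4105Z is a unit iff gcd(a, 4105) = 1, so the number of units is φ(4105). φ is multiplicative, with φ(p^e) = p^e − p^(e−1). Factorise 4105 = 5 · 821. Then
  φ(4105) = (5 − 1) · (821 − 1) = 4 · 820 = 3280.

Final answer: Z/4105Z has φ(4105) = 3280 units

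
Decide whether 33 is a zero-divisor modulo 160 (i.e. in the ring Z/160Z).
gcd(33, 160) = 1, so 33 is a unit in Z/160Z (it has a multiplicative inverse). A unit cannot be a zero-divisor: if 33·b ≡ 0 then multiplying both sides by 33^(−1) gives b ≡ 0. So 33 is not a zero-divisor.

Final answer: NO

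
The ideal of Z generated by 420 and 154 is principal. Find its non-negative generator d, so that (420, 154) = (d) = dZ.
(420, 154) = (14); d = 14

In the PID Z, (a, b) is generated by gcd(a, b). Compute gcd(420, 154) with the extended Euclidean algorithm, tracking rows (r, s, t) with s·420 + t·154 = r:
  row A: (420, 1, 0)   [1·420 + 0·154 = 420]
  row B: (154, 0, 1)   [0·420 + 1·154 = 154]
  420 = 2·154 + 112   → row C = row A − 2·row B = (112, 1, −2)   [check: 1·420 − 2·154 = 112]
  154 = 1·112 + 42   → row D = row B − 1·row C = (42, −1, 3)   [check: −1·420 + 3·154 = 42]
  112 = 2·42 + 28   → row E = row C − 2·row D = (28, 3, −8)   [check: 3·420 − 8·154 = 28]
  42 = 1·28 + 14   → row F = row D − 1·row E = (14, −4, 11)   [check: −4·420 + 11·154 = 14]
  28 = 2·14 + 0   → remainder 0, stop. gcd = 14 (last nonzero row F).
So gcd(420, 154) = 14, with Bézout identity −4·420 + 11·154 = 14. Containment (⊇): the Bézout identity exhibits 14 as an element of (420, 154), giving (14) ⊆ (420, 154). Containment (⊆): since 14 | 420 and 14 | 154 (420 = 14·30, 154 = 14·11), every Z-linear combination of 420 and 154 is divisible by 14, so (420, 154) ⊆ (14). Therefore (420, 154) = (14), d = 14.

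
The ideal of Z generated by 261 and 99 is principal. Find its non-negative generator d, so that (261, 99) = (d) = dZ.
(261, 99) = (9); d = 9

In the PID Z, (a, b) is generated by gcd(a, b). Compute gcd(261, 99) with the extended Euclidean algorithm, tracking rows (r, s, t) with s·261 + t·99 = r:
  row A: (261, 1, 0)   [1·261 + 0·99 = 261]
  row B: (99, 0, 1)   [0·261 + 1·99 = 99]
  261 = 2·99 + 63   → row C = row A − 2·row B = (63, 1, −2)   [check: 1·261 − 2·99 = 63]
  99 = 1·63 + 36   → row D = row B − 1·row C = (36, −1, 3)   [check: −1·261 + 3·99 = 36]
  63 = 1·36 + 27   → row E = row C − 1·row D = (27, 2, −5)   [check: 2·261 − 5·99 = 27]
  36 = 1·27 + 9   → row F = row D − 1·row E = (9, −3, 8)   [check: −3·261 + 8·99 = 9]
  27 = 3·9 + 0   → remainder 0, stop. gcd = 9 (last nonzero row F).
So gcd(261, 99) = 9, with Bézout identity −3·261 + 8·99 = 9. Containment (⊇): the Bézout identity exhibits 9 as an element of (261, 99), giving (9) ⊆ (261, 99). Containment (⊆): since 9 | 261 and 9 | 99 (261 = 9·29, 99 = 9·11), every Z-linear combination of 261 and 99 is divisible by 9, so (261, 99) ⊆ (9). Therefore (261, 99) = (9), d = 9.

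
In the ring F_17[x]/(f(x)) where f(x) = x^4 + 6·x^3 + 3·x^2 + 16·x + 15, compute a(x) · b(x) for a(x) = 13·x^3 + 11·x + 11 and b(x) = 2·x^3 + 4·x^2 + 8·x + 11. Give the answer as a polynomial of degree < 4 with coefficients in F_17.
Multiply as integer polynomials: a · b = 26·x^6 + 52·x^5 + 126·x^4 + 209·x^3 + 132·x^2 + 209·x + 121. Reducing coefficients mod 17: a · b ≡ 9·x^6 + x^5 + 7·x^4 + 5·x^3 + 13·x^2 + 5·x + 2. Now divide by f(x) = x^4 + 6·x^3 + 3·x^2 + 16·x + 15 in F_17[x], eliminating the leading term at each step:
  leading term 9·x^6: subtract (9·x^2)·f(x) = 9·x^6 + 3·x^5 + 10·x^4 + 8·x^3 + 16·x^2, leaving 15·x^5 + 14·x^4 + 14·x^3 + 14·x^2 + 5·x + 2 (coefficients mod 17)
  leading term 15·x^5: subtract (15·x)·f(x) = 15·x^5 + 5·x^4 + 11·x^3 + 2·x^2 + 4·x, leaving 9·x^4 + 3·x^3 + 12·x^2 + x + 2 (coefficients mod 17)
  leading term 9·x^4: subtract (9)·f(x) = 9·x^4 + 3·x^3 + 10·x^2 + 8·x + 16, leaving 2·x^2 + 10·x + 3 (coefficients mod 17)
The degree is now < 4, so this is the remainder. Hence a · b ≡ 2·x^2 + 10·x + 3 in F_17[x]/(f).

Final answer: a · b ≡ 2·x^2 + 10·x + 3 (mod f(x))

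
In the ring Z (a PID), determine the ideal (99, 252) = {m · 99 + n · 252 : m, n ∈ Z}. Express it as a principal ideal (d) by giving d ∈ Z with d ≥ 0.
(99, 252) = (9); d = 9

In the PID Z, (a, b) is generated by gcd(a, b). Compute gcd(252, 99) with the extended Euclidean algorithm, tracking rows (r, s, t) with s·252 + t·99 = r:
  row A: (252, 1, 0)   [1·252 + 0·99 = 252]
  row B: (99, 0, 1)   [0·252 + 1·99 = 99]
  252 = 2·99 + 54   → row C = row A − 2·row B = (54, 1, −2)   [check: 1·252 − 2·99 = 54]
  99 = 1·54 + 45   → row D = row B − 1·row C = (45, −1, 3)   [check: −1·252 + 3·99 = 45]
  54 = 1·45 + 9   → row E = row C − 1·row D = (9, 2, −5)   [check: 2·252 − 5·99 = 9]
  45 = 5·9 + 0   → remainder 0, stop. gcd = 9 (last nonzero row E).
So gcd(99, 252) = 9, with Bézout identity 2·252 − 5·99 = 9. Containment (⊇): the Bézout identity exhibits 9 as an element of (99, 252), giving (9) ⊆ (99, 252). Containment (⊆): since 9 | 99 and 9 | 252 (99 = 9·11, 252 = 9·28), every Z-linear combination of 99 and 252 is divisible by 9, so (99, 252) ⊆ (9). Therefore (99, 252) = (9), d = 9.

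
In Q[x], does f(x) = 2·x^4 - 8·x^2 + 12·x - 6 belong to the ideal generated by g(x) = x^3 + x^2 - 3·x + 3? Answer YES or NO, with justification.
YES

In Q[x] the ideal (g) consists of all multiples of g, so f ∈ (g) iff g | f, i.e. iff the remainder of f on division by g is 0. Divide f by g (g is monic, so eliminate the leading term of the running remainder at each step):
  leading term 2·x^4: subtract (2·x)·g(x) = 2·x^4 + 2·x^3 - 6·x^2 + 6·x, leaving -2·x^3 - 2·x^2 + 6·x - 6
  leading term -2·x^3: subtract (-2)·g(x) = -2·x^3 - 2·x^2 + 6·x - 6, leaving 0
The remainder is 0, so f(x) = g(x) · h(x) with h(x) = 2·x - 2. Hence g | f, i.e. f ∈ (g).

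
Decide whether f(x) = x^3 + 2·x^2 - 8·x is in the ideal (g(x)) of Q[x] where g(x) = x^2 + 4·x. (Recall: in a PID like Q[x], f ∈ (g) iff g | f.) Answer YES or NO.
In Q[x] the ideal (g) consists of all multiples of g, so f ∈ (g) iff g | f, i.e. iff the remainder of f on division by g is 0. Divide f by g (g is monic, so eliminate the leading term of the running remainder at each step):
  leading term x^3: subtract (x)·g(x) = x^3 + 4·x^2, leaving -2·x^2 - 8·x
  leading term -2·x^2: subtract (-2)·g(x) = -2·x^2 - 8·x, leaving 0
The remainder is 0, so f(x) = g(x) · h(x) with h(x) = x - 2. Hence g | f, i.e. f ∈ (g).

Final answer: YES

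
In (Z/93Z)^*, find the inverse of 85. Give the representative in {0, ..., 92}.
Apply the extended Euclidean algorithm to (93, 85), tracking rows (r, s, t) with s·93 + t·85 = r. Each division r_prev = q·r_cur + r_new produces the new row as (previous row) − q·(current row):
  row A: (93, 1, 0)   [1·93 + 0·85 = 93]
  row B: (85, 0, 1)   [0·93 + 1·85 = 85]
  93 = 1·85 + 8   → row C = row A − 1·row B = (8, 1, −1)   [check: 1·93 − 1·85 = 8]
  85 = 10·8 + 5   → row D = row B − 10·row C = (5, −10, 11)   [check: −10·93 + 11·85 = 5]
  8 = 1·5 + 3   → row E = row C − 1·row D = (3, 11, −12)   [check: 11·93 − 12·85 = 3]
  5 = 1·3 + 2   → row F = row D − 1·row E = (2, −21, 23)   [check: −21·93 + 23·85 = 2]
  3 = 1·2 + 1   → row G = row E − 1·row F = (1, 32, −35)   [check: 32·93 − 35·85 = 1]
  2 = 2·1 + 0   → remainder 0, stop. gcd = 1 (last nonzero row G).
The gcd is 1, so 85 is invertible mod 93. The last nonzero row gives 32·93 − 35·85 = 1, so t = −35. So 85^(−1) ≡ −35 ≡ 58 (mod 93). Verify: 85 · 58 = 4930 ≡ 1 (mod 93). ✓

Final answer: 85^(−1) ≡ 58 (mod 93)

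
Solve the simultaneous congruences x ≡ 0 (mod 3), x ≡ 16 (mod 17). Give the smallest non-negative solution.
x ≡ 33 (mod 51); the representative in [0, 51) is 33

The moduli 3, 17 are pairwise coprime, so by the CRT there is a unique solution mod 3·17 = 51.
Solve by successive substitution. Start with x ≡ 0 (mod 3).
  Combine with x ≡ 16 (mod 17): write x = 3·t and require 3·t ≡ 16 (mod 17). Since 3^(−1) ≡ 6 (mod 17), t ≡ 6·16 ≡ 11 (mod 17). So x ≡ 3·11 = 33 (mod 51).
Unique solution in [0, 51): x = 33.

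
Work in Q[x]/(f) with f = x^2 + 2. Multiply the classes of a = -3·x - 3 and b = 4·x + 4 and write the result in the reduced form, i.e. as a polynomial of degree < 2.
First multiply in Q[x] without reducing: a · b = -12·x^2 - 24·x - 12. Now divide by f(x) = x^2 + 2, eliminating the leading term at each step:
  leading term -12·x^2: subtract (-12)·f(x) = -12·x^2 - 24, leaving 12 - 24·x
The degree is now < 2, so this is the remainder. Hence a · b ≡ 12 - 24·x in Q[x]/(f).

Final answer: a · b ≡ 12 - 24·x (mod f(x))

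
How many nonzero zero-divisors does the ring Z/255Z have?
Z/255Z has 126 nonzero zero-divisors

In Z/255Z each nonzero element is either a unit (gcd with 255 is 1) or a zero-divisor (gcd > 1). The number of units is φ(255): factorise 255 = 3 · 5 · 17, so φ(255) = (3 − 1) · (5 − 1) · (17 − 1) = 2 · 4 · 16 = 128. The nonzero elements number 255 − 1 = 254. Hence the nonzero zero-divisors number 254 − 128 = 126.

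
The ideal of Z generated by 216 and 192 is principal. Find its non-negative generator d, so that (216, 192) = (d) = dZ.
(216, 192) = (24); d = 24

In the PID Z, (a, b) is generated by gcd(a, b). Compute gcd(216, 192) with the extended Euclidean algorithm, tracking rows (r, s, t) with s·216 + t·192 = r:
  row A: (216, 1, 0)   [1·216 + 0·192 = 216]
  row B: (192, 0, 1)   [0·216 + 1·192 = 192]
  216 = 1·192 + 24   → row C = row A − 1·row B = (24, 1, −1)   [check: 1·216 − 1·192 = 24]
  192 = 8·24 + 0   → remainder 0, stop. gcd = 24 (last nonzero row C).
So gcd(216, 192) = 24, with Bézout identity 1·216 − 1·192 = 24. Containment (⊇): the Bézout identity exhibits 24 as an element of (216, 192), giving (24) ⊆ (216, 192). Containment (⊆): since 24 | 216 and 24 | 192 (216 = 24·9, 192 = 24·8), every Z-linear combination of 216 and 192 is divisible by 24, so (216, 192) ⊆ (24). Therefore (216, 192) = (24), d = 24.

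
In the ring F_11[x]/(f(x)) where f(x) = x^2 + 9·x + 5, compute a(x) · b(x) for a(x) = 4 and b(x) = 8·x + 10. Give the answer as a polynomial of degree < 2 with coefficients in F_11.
Multiply as integer polynomials: a · b = 32·x + 40. Reducing coefficients mod 11: a · b ≡ 10·x + 7. This already has degree < 2, so no reduction by f is needed. Hence a · b ≡ 10·x + 7 in F_11[x]/(f).

Final answer: a · b ≡ 10·x + 7 (mod f(x))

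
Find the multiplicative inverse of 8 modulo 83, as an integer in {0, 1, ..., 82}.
8^(−1) ≡ 52 (mod 83)

Apply the extended Euclidean algorithm to (83, 8), tracking rows (r, s, t) with s·83 + t·8 = r. Each division r_prev = q·r_cur + r_new produces the new row as (previous row) − q·(current row):
  row A: (83, 1, 0)   [1·83 + 0·8 = 83]
  row B: (8, 0, 1)   [0·83 + 1·8 = 8]
  83 = 10·8 + 3   → row C = row A − 10·row B = (3, 1, −10)   [check: 1·83 − 10·8 = 3]
  8 = 2·3 + 2   → row D = row B − 2·row C = (2, −2, 21)   [check: −2·83 + 21·8 = 2]
  3 = 1·2 + 1   → row E = row C − 1·row D = (1, 3, −31)   [check: 3·83 − 31·8 = 1]
  2 = 2·1 + 0   → remainder 0, stop. gcd = 1 (last nonzero row E).
The gcd is 1, so 8 is invertible mod 83. The last nonzero row gives 3·83 − 31·8 = 1, so t = −31. So 8^(−1) ≡ −31 ≡ 52 (mod 83). Verify: 8 · 52 = 416 ≡ 1 (mod 83). ✓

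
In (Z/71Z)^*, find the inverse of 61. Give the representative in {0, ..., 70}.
Apply the extended Euclidean algorithm to (71, 61), tracking rows (r, s, t) with s·71 + t·61 = r. Each division r_prev = q·r_cur + r_new produces the new row as (previous row) − q·(current row):
  row A: (71, 1, 0)   [1·71 + 0·61 = 71]
  row B: (61, 0, 1)   [0·71 + 1·61 = 61]
  71 = 1·61 + 10   → row C = row A − 1·row B = (10, 1, −1)   [check: 1·71 − 1·61 = 10]
  61 = 6·10 + 1   → row D = row B − 6·row C = (1, −6, 7)   [check: −6·71 + 7·61 = 1]
  10 = 10·1 + 0   → remainder 0, stop. gcd = 1 (last nonzero row D).
The gcd is 1, so 61 is invertible mod 71. The last nonzero row gives −6·71 + 7·61 = 1, so t = 7. So 61^(−1) ≡ 7 (mod 71). Verify: 61 · 7 = 427 ≡ 1 (mod 71). ✓

Final answer: 61^(−1) ≡ 7 (mod 71)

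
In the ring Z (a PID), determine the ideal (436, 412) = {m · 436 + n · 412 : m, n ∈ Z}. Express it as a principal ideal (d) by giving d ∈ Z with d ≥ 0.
(436, 412) = (4); d = 4

In the PID Z, (a, b) is generated by gcd(a, b). Compute gcd(436, 412) with the extended Euclidean algorithm, tracking rows (r, s, t) with s·436 + t·412 = r:
  row A: (436, 1, 0)   [1·436 + 0·412 = 436]
  row B: (412, 0, 1)   [0·436 + 1·412 = 412]
  436 = 1·412 + 24   → row C = row A − 1·row B = (24, 1, −1)   [check: 1·436 − 1·412 = 24]
  412 = 17·24 + 4   → row D = row B − 17·row C = (4, −17, 18)   [check: −17·436 + 18·412 = 4]
  24 = 6·4 + 0   → remainder 0, stop. gcd = 4 (last nonzero row D).
So gcd(436, 412) = 4, with Bézout identity −17·436 + 18·412 = 4. Containment (⊇): the Bézout identity exhibits 4 as an element of (436, 412), giving (4) ⊆ (436, 412). Containment (⊆): since 4 | 436 and 4 | 412 (436 = 4·109, 412 = 4·103), every Z-linear combination of 436 and 412 is divisible by 4, so (436, 412) ⊆ (4). Therefore (436, 412) = (4), d = 4.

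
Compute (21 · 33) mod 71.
Both factors are already reduced mod 71. 21 · 33 = 693. Dividing by 71: 693 = 9·71 + 54. So (21 · 33) mod 71 = 54.

Final answer: 54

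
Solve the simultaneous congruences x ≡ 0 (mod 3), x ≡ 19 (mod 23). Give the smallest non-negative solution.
The moduli 3, 23 are pairwise coprime, so by the CRT there is a unique solution mod 3·23 = 69.
Solve by successive substitution. Start with x ≡ 0 (mod 3).
  Combine with x ≡ 19 (mod 23): write x = 3·t and require 3·t ≡ 19 (mod 23). Since 3^(−1) ≡ 8 (mod 23), t ≡ 8·19 ≡ 14 (mod 23). So x ≡ 3·14 = 42 (mod 69).
Unique solution in [0, 69): x = 42.

Final answer: x ≡ 42 (mod 69); the representative in [0, 69) is 42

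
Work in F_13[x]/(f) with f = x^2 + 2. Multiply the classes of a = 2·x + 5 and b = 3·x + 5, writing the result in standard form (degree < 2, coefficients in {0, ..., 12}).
Multiply as integer polynomials: a · b = 6·x^2 + 25·x + 25. Reducing coefficients mod 13: a · b ≡ 6·x^2 + 12·x + 12. Now divide by f(x) = x^2 + 2 in F_13[x], eliminating the leading term at each step:
  leading term 6·x^2: subtract (6)·f(x) = 6·x^2 + 12, leaving 12·x (coefficients mod 13)
The degree is now < 2, so this is the remainder. Hence a · b ≡ 12·x in F_13[x]/(f).

Final answer: a · b ≡ 12·x (mod f(x))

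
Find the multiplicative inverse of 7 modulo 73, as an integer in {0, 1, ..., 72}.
Apply the extended Euclidean algorithm to (73, 7), tracking rows (r, s, t) with s·73 + t·7 = r. Each division r_prev = q·r_cur + r_new produces the new row as (previous row) − q·(current row):
  row A: (73, 1, 0)   [1·73 + 0·7 = 73]
  row B: (7, 0, 1)   [0·73 + 1·7 = 7]
  73 = 10·7 + 3   → row C = row A − 10·row B = (3, 1, −10)   [check: 1·73 − 10·7 = 3]
  7 = 2·3 + 1   → row D = row B − 2·row C = (1, −2, 21)   [check: −2·73 + 21·7 = 1]
  3 = 3·1 + 0   → remainder 0, stop. gcd = 1 (last nonzero row D).
The gcd is 1, so 7 is invertible mod 73. The last nonzero row gives −2·73 + 21·7 = 1, so t = 21. So 7^(−1) ≡ 21 (mod 73). Verify: 7 · 21 = 147 ≡ 1 (mod 73). ✓

Final answer: 7^(−1) ≡ 21 (mod 73)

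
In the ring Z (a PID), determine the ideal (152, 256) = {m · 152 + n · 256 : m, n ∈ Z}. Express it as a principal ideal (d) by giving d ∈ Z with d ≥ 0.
In the PID Z, (a, b) is generated by gcd(a, b). Compute gcd(256, 152) with the extended Euclidean algorithm, tracking rows (r, s, t) with s·256 + t·152 = r:
  row A: (256, 1, 0)   [1·256 + 0·152 = 256]
  row B: (152, 0, 1)   [0·256 + 1·152 = 152]
  256 = 1·152 + 104   → row C = row A − 1·row B = (104, 1, −1)   [check: 1·256 − 1·152 = 104]
  152 = 1·104 + 48   → row D = row B − 1·row C = (48, −1, 2)   [check: −1·256 + 2·152 = 48]
  104 = 2·48 + 8   → row E = row C − 2·row D = (8, 3, −5)   [check: 3·256 − 5·152 = 8]
  48 = 6·8 + 0   → remainder 0, stop. gcd = 8 (last nonzero row E).
So gcd(152, 256) = 8, with Bézout identity 3·256 − 5·152 = 8. Containment (⊇): the Bézout identity exhibits 8 as an element of (152, 256), giving (8) ⊆ (152, 256). Containment (⊆): since 8 | 152 and 8 | 256 (152 = 8·19, 256 = 8·32), every Z-linear combination of 152 and 256 is divisible by 8, so (152, 256) ⊆ (8). Therefore (152, 256) = (8), d = 8.

Final answer: (152, 256) = (8); d = 8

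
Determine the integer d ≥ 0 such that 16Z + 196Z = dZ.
(16, 196) = (4); d = 4

In the PID Z, (a, b) is generated by gcd(a, b). Compute gcd(196, 16) with the extended Euclidean algorithm, tracking rows (r, s, t) with s·196 + t·16 = r:
  row A: (196, 1, 0)   [1·196 + 0·16 = 196]
  row B: (16, 0, 1)   [0·196 + 1·16 = 16]
  196 = 12·16 + 4   → row C = row A − 12·row B = (4, 1, −12)   [check: 1·196 − 12·16 = 4]
  16 = 4·4 + 0   → remainder 0, stop. gcd = 4 (last nonzero row C).
So gcd(16, 196) = 4, with Bézout identity 1·196 − 12·16 = 4. Containment (⊇): the Bézout identity exhibits 4 as an element of (16, 196), giving (4) ⊆ (16, 196). Containment (⊆): since 4 | 16 and 4 | 196 (16 = 4·4, 196 = 4·49), every Z-linear combination of 16 and 196 is divisible by 4, so (16, 196) ⊆ (4). Therefore (16, 196) = (4), d = 4.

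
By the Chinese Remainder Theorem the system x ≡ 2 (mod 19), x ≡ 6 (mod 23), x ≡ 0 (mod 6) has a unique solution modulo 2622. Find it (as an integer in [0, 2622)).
The moduli 19, 23, 6 are pairwise coprime, so by the CRT there is a unique solution mod 19·23·6 = 2622.
Solve by successive substitution. Start with x ≡ 2 (mod 19).
  Combine with x ≡ 6 (mod 23): write x = 2 + 19·t and require 2 + 19·t ≡ 6 (mod 23), i.e. 19·t ≡ 6 − 2 ≡ 4 (mod 23). Since 19^(−1) ≡ 17 (mod 23), t ≡ 17·4 ≡ 22 (mod 23). So x ≡ 2 + 19·22 = 420 (mod 437).
  Combine with x ≡ 0 (mod 6): write x = 420 + 437·t and require 420 + 437·t ≡ 0 (mod 6), i.e. 437·t ≡ 0 − 420 ≡ 0 (mod 6). Since 437^(−1) ≡ 5 (mod 6) (437 ≡ 5 (mod 6)), t ≡ 5·0 ≡ 0 (mod 6). So x ≡ 420 + 437·0 = 420 (mod 2622).
Unique solution in [0, 2622): x = 420.

Final answer: x ≡ 420 (mod 2622); the representative in [0, 2622) is 420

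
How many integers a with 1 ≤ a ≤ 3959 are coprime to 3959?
3816

The number of a ∈ {1, ..., 3959} with gcd(a, 3959) = 1 is by definition Euler's totient φ(3959). φ is multiplicative, with φ(p^e) = p^e − p^(e−1). Factorise 3959 = 37 · 107. Then
  φ(3959) = (37 − 1) · (107 − 1) = 36 · 106 = 3816.
So there are 3816 such integers.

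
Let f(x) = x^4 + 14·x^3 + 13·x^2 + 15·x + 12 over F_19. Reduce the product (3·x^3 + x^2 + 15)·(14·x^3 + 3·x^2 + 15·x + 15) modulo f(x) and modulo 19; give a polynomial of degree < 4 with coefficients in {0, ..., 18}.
a · b ≡ 3·x^3 + 6·x^2 + 2·x + 11 (mod f(x))

Multiply as integer polynomials: a · b = 42·x^6 + 23·x^5 + 48·x^4 + 270·x^3 + 60·x^2 + 225·x + 225. Reducing coefficients mod 19: a · b ≡ 4·x^6 + 4·x^5 + 10·x^4 + 4·x^3 + 3·x^2 + 16·x + 16. Now divide by f(x) = x^4 + 14·x^3 + 13·x^2 + 15·x + 12 in F_19[x], eliminating the leading term at each step:
  leading term 4·x^6: subtract (4·x^2)·f(x) = 4·x^6 + 18·x^5 + 14·x^4 + 3·x^3 + 10·x^2, leaving 5·x^5 + 15·x^4 + x^3 + 12·x^2 + 16·x + 16 (coefficients mod 19)
  leading term 5·x^5: subtract (5·x)·f(x) = 5·x^5 + 13·x^4 + 8·x^3 + 18·x^2 + 3·x, leaving 2·x^4 + 12·x^3 + 13·x^2 + 13·x + 16 (coefficients mod 19)
  leading term 2·x^4: subtract (2)·f(x) = 2·x^4 + 9·x^3 + 7·x^2 + 11·x + 5, leaving 3·x^3 + 6·x^2 + 2·x + 11 (coefficients mod 19)
The degree is now < 4, so this is the remainder. Hence a · b ≡ 3·x^3 + 6·x^2 + 2·x + 11 in F_19[x]/(f).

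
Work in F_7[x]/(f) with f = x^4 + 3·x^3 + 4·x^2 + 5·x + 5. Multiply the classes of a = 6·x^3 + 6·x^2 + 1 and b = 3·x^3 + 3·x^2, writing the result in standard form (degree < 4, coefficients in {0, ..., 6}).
Multiply as integer polynomials: a · b = 18·x^6 + 36·x^5 + 18·x^4 + 3·x^3 + 3·x^2. Reducing coefficients mod 7: a · b ≡ 4·x^6 + x^5 + 4·x^4 + 3·x^3 + 3·x^2. Now divide by f(x) = x^4 + 3·x^3 + 4·x^2 + 5·x + 5 in F_7[x], eliminating the leading term at each step:
  leading term 4·x^6: subtract (4·x^2)·f(x) = 4·x^6 + 5·x^5 + 2·x^4 + 6·x^3 + 6·x^2, leaving 3·x^5 + 2·x^4 + 4·x^3 + 4·x^2 (coefficients mod 7)
  leading term 3·x^5: subtract (3·x)·f(x) = 3·x^5 + 2·x^4 + 5·x^3 + x^2 + x, leaving 6·x^3 + 3·x^2 + 6·x (coefficients mod 7)
The degree is now < 4, so this is the remainder. Hence a · b ≡ 6·x^3 + 3·x^2 + 6·x in F_7[x]/(f).

Final answer: a · b ≡ 6·x^3 + 3·x^2 + 6·x (mod f(x))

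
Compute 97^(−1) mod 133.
97^(−1) ≡ 48 (mod 133)

Apply the extended Euclidean algorithm to (133, 97), tracking rows (r, s, t) with s·133 + t·97 = r. Each division r_prev = q·r_cur + r_new produces the new row as (previous row) − q·(current row):
  row A: (133, 1, 0)   [1·133 + 0·97 = 133]
  row B: (97, 0, 1)   [0·133 + 1·97 = 97]
  133 = 1·97 + 36   → row C = row A − 1·row B = (36, 1, −1)   [check: 1·133 − 1·97 = 36]
  97 = 2·36 + 25   → row D = row B − 2·row C = (25, −2, 3)   [check: −2·133 + 3·97 = 25]
  36 = 1·25 + 11   → row E = row C − 1·row D = (11, 3, −4)   [check: 3·133 − 4·97 = 11]
  25 = 2·11 + 3   → row F = row D − 2·row E = (3, −8, 11)   [check: −8·133 + 11·97 = 3]
  11 = 3·3 + 2   → row G = row E − 3·row F = (2, 27, −37)   [check: 27·133 − 37·97 = 2]
  3 = 1·2 + 1   → row H = row F − 1·row G = (1, −35, 48)   [check: −35·133 + 48·97 = 1]
  2 = 2·1 + 0   → remainder 0, stop. gcd = 1 (last nonzero row H).
The gcd is 1, so 97 is invertible mod 133. The last nonzero row gives −35·133 + 48·97 = 1, so t = 48. So 97^(−1) ≡ 48 (mod 133). Verify: 97 · 48 = 4656 ≡ 1 (mod 133). ✓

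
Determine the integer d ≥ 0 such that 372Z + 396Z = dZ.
(372, 396) = (12); d = 12

In the PID Z, (a, b) is generated by gcd(a, b). Compute gcd(396, 372) with the extended Euclidean algorithm, tracking rows (r, s, t) with s·396 + t·372 = r:
  row A: (396, 1, 0)   [1·396 + 0·372 = 396]
  row B: (372, 0, 1)   [0·396 + 1·372 = 372]
  396 = 1·372 + 24   → row C = row A − 1·row B = (24, 1, −1)   [check: 1·396 − 1·372 = 24]
  372 = 15·24 + 12   → row D = row B − 15·row C = (12, −15, 16)   [check: −15·396 + 16·372 = 12]
  24 = 2·12 + 0   → remainder 0, stop. gcd = 12 (last nonzero row D).
So gcd(372, 396) = 12, with Bézout identity −15·396 + 16·372 = 12. Containment (⊇): the Bézout identity exhibits 12 as an element of (372, 396), giving (12) ⊆ (372, 396). Containment (⊆): since 12 | 372 and 12 | 396 (372 = 12·31, 396 = 12·33), every Z-linear combination of 372 and 396 is divisible by 12, so (372, 396) ⊆ (12). Therefore (372, 396) = (12), d = 12.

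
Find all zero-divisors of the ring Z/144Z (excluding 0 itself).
An element a ∈ Z/144Z (with a ≠ 0) is a zero-divisor iff gcd(a, 144) > 1 (because a is a unit precisely when gcd(a, n) = 1, and in Z/nZ every nonzero, non-unit element is a zero-divisor). Scan a = 1, ..., 143 and keep those with gcd(a, 144) > 1:
  gcd(2, 144) = 2, gcd(3, 144) = 3, gcd(4, 144) = 4, gcd(6, 144) = 6, gcd(8, 144) = 8, gcd(9, 144) = 9, gcd(10, 144) = 2, gcd(12, 144) = 12, gcd(14, 144) = 2, gcd(15, 144) = 3, gcd(16, 144) = 16, gcd(18, 144) = 18, gcd(20, 144) = 4, gcd(21, 144) = 3, gcd(22, 144) = 2, gcd(24, 144) = 24, gcd(26, 144) = 2, gcd(27, 144) = 9, gcd(28, 144) = 4, gcd(30, 144) = 6, gcd(32, 144) = 16, gcd(33, 144) = 3, gcd(34, 144) = 2, gcd(36, 144) = 36, gcd(38, 144) = 2, gcd(39, 144) = 3, gcd(40, 144) = 8, gcd(42, 144) = 6, gcd(44, 144) = 4, gcd(45, 144) = 9, gcd(46, 144) = 2, gcd(48, 144) = 48, gcd(50, 144) = 2, gcd(51, 144) = 3, gcd(52, 144) = 4, gcd(54, 144) = 18, gcd(56, 144) = 8, gcd(57, 144) = 3, gcd(58, 144) = 2, gcd(60, 144) = 12, gcd(62, 144) = 2, gcd(63, 144) = 9, gcd(64, 144) = 16, gcd(66, 144) = 6, gcd(68, 144) = 4, gcd(69, 144) = 3, gcd(70, 144) = 2, gcd(72, 144) = 72, gcd(74, 144) = 2, gcd(75, 144) = 3, gcd(76, 144) = 4, gcd(78, 144) = 6, gcd(80, 144) = 16, gcd(81, 144) = 9, gcd(82, 144) = 2, gcd(84, 144) = 12, gcd(86, 144) = 2, gcd(87, 144) = 3, gcd(88, 144) = 8, gcd(90, 144) = 18, gcd(92, 144) = 4, gcd(93, 144) = 3, gcd(94, 144) = 2, gcd(96, 144) = 48, gcd(98, 144) = 2, gcd(99, 144) = 9, gcd(100, 144) = 4, gcd(102, 144) = 6, gcd(104, 144) = 8, gcd(105, 144) = 3, gcd(106, 144) = 2, gcd(108, 144) = 36, gcd(110, 144) = 2, gcd(111, 144) = 3, gcd(112, 144) = 16, gcd(114, 144) = 6, gcd(116, 144) = 4, gcd(117, 144) = 9, gcd(118, 144) = 2, gcd(120, 144) = 24, gcd(122, 144) = 2, gcd(123, 144) = 3, gcd(124, 144) = 4, gcd(126, 144) = 18, gcd(128, 144) = 16, gcd(129, 144) = 3, gcd(130, 144) = 2, gcd(132, 144) = 12, gcd(134, 144) = 2, gcd(135, 144) = 9, gcd(136, 144) = 8, gcd(138, 144) = 6, gcd(140, 144) = 4, gcd(141, 144) = 3, gcd(142, 144) = 2.
All other a ∈ {1, ..., 143} have gcd(a, 144) = 1 and are units. So the nonzero zero-divisors are exactly the 95 values of a appearing in this scan.

Final answer: nonzero zero-divisors of Z/144Z = {2, 3, 4, 6, 8, 9, 10, 12, 14, 15, 16, 18, 20, 21, 22, 24, 26, 27, 28, 30, 32, 33, 34, 36, 38, 39, 40, 42, 44, 45, 46, 48, 50, 51, 52, 54, 56, 57, 58, 60, 62, 63, 64, 66, 68, 69, 70, 72, 74, 75, 76, 78, 80, 81, 82, 84, 86, 87, 88, 90, 92, 93, 94, 96, 98, 99, 100, 102, 104, 105, 106, 108, 110, 111, 112, 114, 116, 117, 118, 120, 122, 123, 124, 126, 128, 129, 130, 132, 134, 135, 136, 138, 140, 141, 142}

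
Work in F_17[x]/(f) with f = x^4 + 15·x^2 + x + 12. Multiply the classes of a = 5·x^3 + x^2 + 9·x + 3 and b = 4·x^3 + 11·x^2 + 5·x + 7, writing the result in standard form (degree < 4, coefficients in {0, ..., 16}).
Multiply as integer polynomials: a · b = 20·x^6 + 59·x^5 + 72·x^4 + 151·x^3 + 85·x^2 + 78·x + 21. Reducing coefficients mod 17: a · b ≡ 3·x^6 + 8·x^5 + 4·x^4 + 15·x^3 + 10·x + 4. Now divide by f(x) = x^4 + 15·x^2 + x + 12 in F_17[x], eliminating the leading term at each step:
  leading term 3·x^6: subtract (3·x^2)·f(x) = 3·x^6 + 11·x^4 + 3·x^3 + 2·x^2, leaving 8·x^5 + 10·x^4 + 12·x^3 + 15·x^2 + 10·x + 4 (coefficients mod 17)
  leading term 8·x^5: subtract (8·x)·f(x) = 8·x^5 + x^3 + 8·x^2 + 11·x, leaving 10·x^4 + 11·x^3 + 7·x^2 + 16·x + 4 (coefficients mod 17)
  leading term 10·x^4: subtract (10)·f(x) = 10·x^4 + 14·x^2 + 10·x + 1, leaving 11·x^3 + 10·x^2 + 6·x + 3 (coefficients mod 17)
The degree is now < 4, so this is the remainder. Hence a · b ≡ 11·x^3 + 10·x^2 + 6·x + 3 in F_17[x]/(f).

Final answer: a · b ≡ 11·x^3 + 10·x^2 + 6·x + 3 (mod f(x))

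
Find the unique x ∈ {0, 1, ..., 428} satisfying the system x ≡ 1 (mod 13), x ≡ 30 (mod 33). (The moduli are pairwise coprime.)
x ≡ 261 (mod 429); the representative in [0, 429) is 261

The moduli 13, 33 are pairwise coprime, so by the CRT there is a unique solution mod 13·33 = 429.
Solve by successive substitution. Start with x ≡ 1 (mod 13).
  Combine with x ≡ 30 (mod 33): write x = 1 + 13·t and require 1 + 13·t ≡ 30 (mod 33), i.e. 13·t ≡ 30 − 1 ≡ 29 (mod 33). Since 13^(−1) ≡ 28 (mod 33), t ≡ 28·29 ≡ 20 (mod 33). So x ≡ 1 + 13·20 = 261 (mod 429).
Unique solution in [0, 429): x = 261.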